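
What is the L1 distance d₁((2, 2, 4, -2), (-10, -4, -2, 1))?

Σ|x_i - y_i| = |2 - (-10)| + |2 - (-4)| + |4 - (-2)| + |-2 - 1| = 12 + 6 + 6 + 3 = 27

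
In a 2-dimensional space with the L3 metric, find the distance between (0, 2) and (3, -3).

(Σ|x_i - y_i|^3)^(1/3) = (|0 - 3|^3 + |2 - (-3)|^3)^(1/3)
= (3^3 + 5^3)^(1/3) = (27 + 125)^(1/3) = (152)^(1/3) ≈ 5.3368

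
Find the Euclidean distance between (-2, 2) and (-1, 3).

√(Σ(x_i - y_i)²) = √((-2 - (-1))² + (2 - 3)²)
= √((-1)² + (-1)²) = √(1 + 1) = √2 ≈ 1.4142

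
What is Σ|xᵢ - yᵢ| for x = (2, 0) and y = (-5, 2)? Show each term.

Σ|x_i - y_i| = |2 - (-5)| + |0 - 2| = 7 + 2 = 9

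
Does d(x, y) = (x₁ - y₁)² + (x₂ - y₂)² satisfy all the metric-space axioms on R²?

No. The squared Euclidean distance fails the triangle inequality. Counterexample: x = (0, 0), y = (2, 3), z = (4, 6). d(x,z) = 4² + 6² = 52, but d(x,y) + d(y,z) = (2² + 3²) + (2² + 3²) = 13 + 13 = 26. Since 52 > 26, the triangle inequality is violated. (Note: √d, the ordinary Euclidean distance, IS a metric.)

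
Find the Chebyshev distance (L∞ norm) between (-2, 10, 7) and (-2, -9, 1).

max(|x_i - y_i|) = max(|-2 - (-2)|, |10 - (-9)|, |7 - 1|) = max(0, 19, 6) = 19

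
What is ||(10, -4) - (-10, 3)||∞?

max(|x_i - y_i|) = max(|10 - (-10)|, |-4 - 3|) = max(20, 7) = 20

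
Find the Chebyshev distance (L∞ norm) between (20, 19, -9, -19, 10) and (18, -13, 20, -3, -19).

max(|x_i - y_i|) = max(|20 - 18|, |19 - (-13)|, |-9 - 20|, |-19 - (-3)|, |10 - (-19)|) = max(2, 32, 29, 16, 29) = 32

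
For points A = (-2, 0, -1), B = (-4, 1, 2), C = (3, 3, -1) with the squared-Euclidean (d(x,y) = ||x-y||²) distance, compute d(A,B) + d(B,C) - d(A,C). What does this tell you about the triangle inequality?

d(A,B) = 2² + 1² + 3² = 14, d(B,C) = 7² + 2² + 3² = 62, d(A,C) = 5² + 3² + 0² = 34.
d(A,B) + d(B,C) - d(A,C) = 14 + 62 - 34 = 76 - 34 = 42. This is ≥ 0, so the triangle inequality holds for these points.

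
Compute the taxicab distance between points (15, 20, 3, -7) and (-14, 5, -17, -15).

Σ|x_i - y_i| = |15 - (-14)| + |20 - 5| + |3 - (-17)| + |-7 - (-15)| = 29 + 15 + 20 + 8 = 72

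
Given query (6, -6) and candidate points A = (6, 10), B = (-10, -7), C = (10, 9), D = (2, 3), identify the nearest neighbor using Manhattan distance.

Distances: d(A) = 16, d(B) = 17, d(C) = 19, d(D) = 13. Nearest: D = (2, 3) with distance 13.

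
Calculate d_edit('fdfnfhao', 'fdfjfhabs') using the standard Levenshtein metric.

Let D[i][j] be the edit distance between the first i characters of 'fdfnfhao' and the first j characters of 'fdfjfhabs', with D[i][0] = i, D[0][j] = j, and D[i][j] = D[i-1][j-1] if the characters match, else 1 + min(D[i-1][j], D[i][j-1], D[i-1][j-1]). Filling the table (rows: prefixes of 'fdfnfhao', columns: prefixes of 'fdfjfhabs'):
     ε  f  d  f  j  f  h  a  b  s
  ε  0  1  2  3  4  5  6  7  8  9
  f  1  0  1  2  3  4  5  6  7  8
  d  2  1  0  1  2  3  4  5  6  7
  f  3  2  1  0  1  2  3  4  5  6
  n  4  3  2  1  1  2  3  4  5  6
  f  5  4  3  2  2  1  2  3  4  5
  h  6  5  4  3  3  2  1  2  3  4
  a  7  6  5  4  4  3  2  1  2  3
  o  8  7  6  5  5  4  3  2  2  3
The bottom-right entry gives D[8][9] = 3, so no sequence of fewer than 3 edits works. Backtracking through the table gives one optimal edit sequence (3 edits):
  fdfnfhao → fdfjfhao (sub n→j @4)
  fdfjfhao → fdfjfhabo (ins b @8)
  fdfjfhabo → fdfjfhabs (sub o→s @9)
Edit distance = 3.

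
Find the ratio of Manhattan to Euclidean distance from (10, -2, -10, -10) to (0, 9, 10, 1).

L1 = |10 - 0| + |-2 - 9| + |-10 - 10| + |-10 - 1| = 10 + 11 + 20 + 11 = 52
L2 = √(10² + 11² + 20² + 11²) = √742 ≈ 27.2397
L1 ≥ L2 always (equality iff movement is along one axis); L1 > L2 here.
Ratio L1/L2 = 52/√742 ≈ 1.909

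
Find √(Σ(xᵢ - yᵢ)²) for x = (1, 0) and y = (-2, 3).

√(Σ(x_i - y_i)²) = √((1 - (-2))² + (0 - 3)²)
= √(3² + (-3)²) = √(9 + 9) = √18 ≈ 4.2426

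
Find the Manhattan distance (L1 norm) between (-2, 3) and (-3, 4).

Σ|x_i - y_i| = |-2 - (-3)| + |3 - 4| = 1 + 1 = 2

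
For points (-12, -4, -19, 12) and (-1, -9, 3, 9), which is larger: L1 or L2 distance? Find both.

L1 = |-12 - (-1)| + |-4 - (-9)| + |-19 - 3| + |12 - 9| = 11 + 5 + 22 + 3 = 41
L2 = √(11² + 5² + 22² + 3²) = √639 ≈ 25.2784
L1 ≥ L2 always (equality iff movement is along one axis); L1 > L2 here.
Ratio L1/L2 = 41/√639 ≈ 1.6219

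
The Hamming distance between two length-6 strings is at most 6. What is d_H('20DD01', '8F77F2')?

Differing positions: 1, 2, 3, 4, 5, 6. Hamming distance = 6. The maximum possible Hamming distance for length-6 strings is 6, so d_H/6 = 6/6 = 1.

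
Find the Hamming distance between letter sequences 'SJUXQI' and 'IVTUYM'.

Differing positions: 1, 2, 3, 4, 5, 6. Hamming distance = 6.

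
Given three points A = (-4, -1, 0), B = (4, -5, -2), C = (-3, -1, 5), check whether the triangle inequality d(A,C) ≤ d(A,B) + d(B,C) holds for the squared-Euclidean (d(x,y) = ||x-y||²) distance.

d(A,B) = 8² + 4² + 2² = 84, d(B,C) = 7² + 4² + 7² = 114, d(A,C) = 1² + 0² + 5² = 26.
d(A,C) = 26 ≤ 84 + 114 = 198. Triangle inequality is satisfied.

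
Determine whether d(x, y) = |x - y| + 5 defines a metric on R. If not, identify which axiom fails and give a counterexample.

No. d fails identity of indiscernibles (specifically d(x,x) = 0): d(-4, -4) = |-4 - (-4)| + 5 = 0 + 5 = 5 ≠ 0.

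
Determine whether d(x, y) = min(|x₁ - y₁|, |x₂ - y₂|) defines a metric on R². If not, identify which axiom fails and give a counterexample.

No. d fails identity of indiscernibles: take x = (2, 0) and y = (2, 9). Then d(x,y) = min(|2 - 2|, |0 - 9|) = min(0, 9) = 0, yet x ≠ y.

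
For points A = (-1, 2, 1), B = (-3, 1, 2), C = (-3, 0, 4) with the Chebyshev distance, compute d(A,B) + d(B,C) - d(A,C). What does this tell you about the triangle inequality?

d(A,B) = max(2, 1, 1) = 2, d(B,C) = max(0, 1, 2) = 2, d(A,C) = max(2, 2, 3) = 3.
d(A,B) + d(B,C) - d(A,C) = 2 + 2 - 3 = 4 - 3 = 1. This is ≥ 0, so the triangle inequality holds for these points.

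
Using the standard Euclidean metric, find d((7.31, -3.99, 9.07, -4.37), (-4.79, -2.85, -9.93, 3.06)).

√(Σ(x_i - y_i)²) = √((7.31 - (-4.79))² + (-3.99 - (-2.85))² + (9.07 - (-9.93))² + (-4.37 - 3.06)²)
= √(12.1² + (-1.14)² + 19² + (-7.43)²) = √(146.41 + 1.2996 + 361 + 55.2049) = √563.9145 ≈ 23.7469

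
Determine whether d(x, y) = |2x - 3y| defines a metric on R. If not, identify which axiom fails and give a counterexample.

No. d fails symmetry: d(6, 1) = |2·6 - 3·1| = |9| = 9, but d(1, 6) = |2·1 - 3·6| = |-16| = 16. Since 9 ≠ 16, d(x,y) ≠ d(y,x) in general.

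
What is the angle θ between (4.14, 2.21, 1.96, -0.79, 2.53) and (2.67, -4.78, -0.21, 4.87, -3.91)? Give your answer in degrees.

With u = (4.14, 2.21, 1.96, -0.79, 2.53), v = (2.67, -4.78, -0.21, 4.87, -3.91):
u·v = 4.14·2.67 + 2.21·(-4.78) + 1.96·(-0.21) + (-0.79)·4.87 + 2.53·(-3.91) = 11.0538 + (-10.5638) + (-0.4116) + (-3.8473) + (-9.8923) = -13.6612.
|u| = √(4.14² + 2.21² + 1.96² + (-0.79)² + 2.53²) = √(17.1396 + 4.8841 + 3.8416 + 0.6241 + 6.4009) = √32.8903, |v| = √(2.67² + (-4.78)² + (-0.21)² + 4.87² + (-3.91)²) = √(7.1289 + 22.8484 + 0.0441 + 23.7169 + 15.2881) = √69.0264.
cos θ = (u·v)/(|u||v|) = -13.6612/(√32.8903·√69.0264) ≈ -0.286713
θ = arccos(-0.286713) ≈ 106.66°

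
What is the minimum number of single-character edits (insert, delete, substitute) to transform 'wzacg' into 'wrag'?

Let D[i][j] be the edit distance between the first i characters of 'wzacg' and the first j characters of 'wrag', with D[i][0] = i, D[0][j] = j, and D[i][j] = D[i-1][j-1] if the characters match, else 1 + min(D[i-1][j], D[i][j-1], D[i-1][j-1]). Filling the table (rows: prefixes of 'wzacg', columns: prefixes of 'wrag'):
     ε  w  r  a  g
  ε  0  1  2  3  4
  w  1  0  1  2  3
  z  2  1  1  2  3
  a  3  2  2  1  2
  c  4  3  3  2  2
  g  5  4  4  3  2
The bottom-right entry gives D[5][4] = 2, so no sequence of fewer than 2 edits works. Backtracking through the table gives one optimal edit sequence (2 edits):
  wzacg → wracg (sub z→r @2)
  wracg → wrag (del c @4)
Edit distance = 2.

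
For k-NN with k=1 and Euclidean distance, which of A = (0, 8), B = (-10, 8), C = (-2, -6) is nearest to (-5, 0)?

Distances: d(A) ≈ 9.434, d(B) ≈ 9.434, d(C) ≈ 6.7082. Nearest: C = (-2, -6) with distance 6.7082.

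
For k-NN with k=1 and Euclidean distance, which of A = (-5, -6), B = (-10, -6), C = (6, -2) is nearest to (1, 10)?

Distances: d(A) ≈ 17.088, d(B) ≈ 19.4165, d(C) = 13. Nearest: C = (6, -2) with distance 13.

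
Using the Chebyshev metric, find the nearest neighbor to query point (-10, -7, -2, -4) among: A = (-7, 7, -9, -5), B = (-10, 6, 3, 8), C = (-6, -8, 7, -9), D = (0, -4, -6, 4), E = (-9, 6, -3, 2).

Distances: d(A) = 14, d(B) = 13, d(C) = 9, d(D) = 10, d(E) = 13. Nearest: C = (-6, -8, 7, -9) with distance 9.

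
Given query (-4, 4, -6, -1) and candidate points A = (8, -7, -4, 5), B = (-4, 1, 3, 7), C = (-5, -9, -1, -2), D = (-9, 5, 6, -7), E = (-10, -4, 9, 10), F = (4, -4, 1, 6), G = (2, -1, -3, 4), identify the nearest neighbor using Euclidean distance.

Distances: d(A) ≈ 17.4642, d(B) ≈ 12.4097, d(C) = 14, d(D) ≈ 14.3527, d(E) ≈ 21.1187, d(F) ≈ 15.0333, d(G) ≈ 9.7468. Nearest: G = (2, -1, -3, 4) with distance 9.7468.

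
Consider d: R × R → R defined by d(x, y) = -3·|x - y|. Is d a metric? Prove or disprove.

No. With c = -3 < 0, d fails non-negativity: d(5, 14) = -3·|5 - 14| = -3·9 = -27 < 0.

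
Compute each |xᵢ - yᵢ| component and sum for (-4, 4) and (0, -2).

Σ|x_i - y_i| = |-4 - 0| + |4 - (-2)| = 4 + 6 = 10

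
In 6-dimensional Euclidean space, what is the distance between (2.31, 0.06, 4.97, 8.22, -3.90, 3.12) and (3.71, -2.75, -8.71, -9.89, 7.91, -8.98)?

√(Σ(x_i - y_i)²) = √((2.31 - 3.71)² + (0.06 - (-2.75))² + (4.97 - (-8.71))² + (8.22 - (-9.89))² + (-3.9 - 7.91)² + (3.12 - (-8.98))²)
= √((-1.4)² + 2.81² + 13.68² + 18.11² + (-11.81)² + 12.1²) = √(1.96 + 7.8961 + 187.1424 + 327.9721 + 139.4761 + 146.41) = √810.8567 ≈ 28.4755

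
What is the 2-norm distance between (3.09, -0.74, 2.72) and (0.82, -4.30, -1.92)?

(Σ|x_i - y_i|^2)^(1/2) = (|3.09 - 0.82|^2 + |-0.74 - (-4.3)|^2 + |2.72 - (-1.92)|^2)^(1/2)
= (2.27^2 + 3.56^2 + 4.64^2)^(1/2) = (5.1529 + 12.6736 + 21.5296)^(1/2) = (39.3561)^(1/2) ≈ 6.2734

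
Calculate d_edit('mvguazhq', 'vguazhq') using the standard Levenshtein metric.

Let D[i][j] be the edit distance between the first i characters of 'mvguazhq' and the first j characters of 'vguazhq', with D[i][0] = i, D[0][j] = j, and D[i][j] = D[i-1][j-1] if the characters match, else 1 + min(D[i-1][j], D[i][j-1], D[i-1][j-1]). Filling the table (rows: prefixes of 'mvguazhq', columns: prefixes of 'vguazhq'):
     ε  v  g  u  a  z  h  q
  ε  0  1  2  3  4  5  6  7
  m  1  1  2  3  4  5  6  7
  v  2  1  2  3  4  5  6  7
  g  3  2  1  2  3  4  5  6
  u  4  3  2  1  2  3  4  5
  a  5  4  3  2  1  2  3  4
  z  6  5  4  3  2  1  2  3
  h  7  6  5  4  3  2  1  2
  q  8  7  6  5  4  3  2  1
The bottom-right entry gives D[8][7] = 1, so no sequence of fewer than 1 edit works. Backtracking through the table gives one optimal edit sequence (1 edit):
  mvguazhq → vguazhq (del m @1)
Edit distance = 1.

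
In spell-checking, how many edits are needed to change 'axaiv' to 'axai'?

Let D[i][j] be the edit distance between the first i characters of 'axaiv' and the first j characters of 'axai', with D[i][0] = i, D[0][j] = j, and D[i][j] = D[i-1][j-1] if the characters match, else 1 + min(D[i-1][j], D[i][j-1], D[i-1][j-1]). Filling the table (rows: prefixes of 'axaiv', columns: prefixes of 'axai'):
     ε  a  x  a  i
  ε  0  1  2  3  4
  a  1  0  1  2  3
  x  2  1  0  1  2
  a  3  2  1  0  1
  i  4  3  2  1  0
  v  5  4  3  2  1
The bottom-right entry gives D[5][4] = 1, so no sequence of fewer than 1 edit works. Backtracking through the table gives one optimal edit sequence (1 edit):
  axaiv → axai (del v @5)
Edit distance = 1.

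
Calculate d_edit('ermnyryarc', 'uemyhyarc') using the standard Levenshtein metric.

Let D[i][j] be the edit distance between the first i characters of 'ermnyryarc' and the first j characters of 'uemyhyarc', with D[i][0] = i, D[0][j] = j, and D[i][j] = D[i-1][j-1] if the characters match, else 1 + min(D[i-1][j], D[i][j-1], D[i-1][j-1]). Filling the table (rows: prefixes of 'ermnyryarc', columns: prefixes of 'uemyhyarc'):
     ε  u  e  m  y  h  y  a  r  c
  ε  0  1  2  3  4  5  6  7  8  9
  e  1  1  1  2  3  4  5  6  7  8
  r  2  2  2  2  3  4  5  6  6  7
  m  3  3  3  2  3  4  5  6  7  7
  n  4  4  4  3  3  4  5  6  7  8
  y  5  5  5  4  3  4  4  5  6  7
  r  6  6  6  5  4  4  5  5  5  6
  y  7  7  7  6  5  5  4  5  6  6
  a  8  8  8  7  6  6  5  4  5  6
  r  9  9  9  8  7  7  6  5  4  5
  c 10 10 10  9  8  8  7  6  5  4
The bottom-right entry gives D[10][9] = 4, so no sequence of fewer than 4 edits works. Backtracking through the table gives one optimal edit sequence (4 edits):
  ermnyryarc → urmnyryarc (sub e→u @1)
  urmnyryarc → uemnyryarc (sub r→e @2)
  uemnyryarc → uemyryarc (del n @4)
  uemyryarc → uemyhyarc (sub r→h @5)
Edit distance = 4.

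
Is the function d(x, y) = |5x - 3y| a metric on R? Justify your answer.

No. d fails symmetry: d(4, 2) = |5·4 - 3·2| = |14| = 14, but d(2, 4) = |5·2 - 3·4| = |-2| = 2. Since 14 ≠ 2, d(x,y) ≠ d(y,x) in general.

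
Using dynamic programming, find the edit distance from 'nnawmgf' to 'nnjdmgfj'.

Let D[i][j] be the edit distance between the first i characters of 'nnawmgf' and the first j characters of 'nnjdmgfj', with D[i][0] = i, D[0][j] = j, and D[i][j] = D[i-1][j-1] if the characters match, else 1 + min(D[i-1][j], D[i][j-1], D[i-1][j-1]). Filling the table (rows: prefixes of 'nnawmgf', columns: prefixes of 'nnjdmgfj'):
     ε  n  n  j  d  m  g  f  j
  ε  0  1  2  3  4  5  6  7  8
  n  1  0  1  2  3  4  5  6  7
  n  2  1  0  1  2  3  4  5  6
  a  3  2  1  1  2  3  4  5  6
  w  4  3  2  2  2  3  4  5  6
  m  5  4  3  3  3  2  3  4  5
  g  6  5  4  4  4  3  2  3  4
  f  7  6  5  5  5  4  3  2  3
The bottom-right entry gives D[7][8] = 3, so no sequence of fewer than 3 edits works. Backtracking through the table gives one optimal edit sequence (3 edits):
  nnawmgf → nnjwmgf (sub a→j @3)
  nnjwmgf → nnjdmgf (sub w→d @4)
  nnjdmgf → nnjdmgfj (ins j @8)
Edit distance = 3.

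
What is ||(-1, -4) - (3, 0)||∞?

max(|x_i - y_i|) = max(|-1 - 3|, |-4 - 0|) = max(4, 4) = 4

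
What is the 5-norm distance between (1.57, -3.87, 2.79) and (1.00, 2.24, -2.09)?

(Σ|x_i - y_i|^5)^(1/5) = (|1.57 - 1|^5 + |-3.87 - 2.24|^5 + |2.79 - (-2.09)|^5)^(1/5)
= (0.57^5 + 6.11^5 + 4.88^5)^(1/5) ≈ (0.0602 + 8515.4196 + 2767.5732)^(1/5) = (11283.053)^(1/5) ≈ 6.4638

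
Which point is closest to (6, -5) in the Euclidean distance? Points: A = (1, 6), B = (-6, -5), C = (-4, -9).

Distances: d(A) ≈ 12.083, d(B) = 12, d(C) ≈ 10.7703. Nearest: C = (-4, -9) with distance 10.7703.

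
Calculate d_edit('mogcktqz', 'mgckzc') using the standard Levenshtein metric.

Let D[i][j] be the edit distance between the first i characters of 'mogcktqz' and the first j characters of 'mgckzc', with D[i][0] = i, D[0][j] = j, and D[i][j] = D[i-1][j-1] if the characters match, else 1 + min(D[i-1][j], D[i][j-1], D[i-1][j-1]). Filling the table (rows: prefixes of 'mogcktqz', columns: prefixes of 'mgckzc'):
     ε  m  g  c  k  z  c
  ε  0  1  2  3  4  5  6
  m  1  0  1  2  3  4  5
  o  2  1  1  2  3  4  5
  g  3  2  1  2  3  4  5
  c  4  3  2  1  2  3  4
  k  5  4  3  2  1  2  3
  t  6  5  4  3  2  2  3
  q  7  6  5  4  3  3  3
  z  8  7  6  5  4  3  4
The bottom-right entry gives D[8][6] = 4, so no sequence of fewer than 4 edits works. Backtracking through the table gives one optimal edit sequence (4 edits):
  mogcktqz → mgcktqz (del o @2)
  mgcktqz → mgckqz (del t @5)
  mgckqz → mgckzz (sub q→z @5)
  mgckzz → mgckzc (sub z→c @6)
Edit distance = 4.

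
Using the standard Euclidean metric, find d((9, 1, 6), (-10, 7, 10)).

√(Σ(x_i - y_i)²) = √((9 - (-10))² + (1 - 7)² + (6 - 10)²)
= √(19² + (-6)² + (-4)²) = √(361 + 36 + 16) = √413 ≈ 20.3224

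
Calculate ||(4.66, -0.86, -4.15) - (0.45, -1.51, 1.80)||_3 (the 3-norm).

(Σ|x_i - y_i|^3)^(1/3) = (|4.66 - 0.45|^3 + |-0.86 - (-1.51)|^3 + |-4.15 - 1.8|^3)^(1/3)
= (4.21^3 + 0.65^3 + 5.95^3)^(1/3) ≈ (74.6185 + 0.2746 + 210.6449)^(1/3) = (285.538)^(1/3) ≈ 6.585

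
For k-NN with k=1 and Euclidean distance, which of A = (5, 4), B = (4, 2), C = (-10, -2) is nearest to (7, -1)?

Distances: d(A) ≈ 5.3852, d(B) ≈ 4.2426, d(C) ≈ 17.0294. Nearest: B = (4, 2) with distance 4.2426.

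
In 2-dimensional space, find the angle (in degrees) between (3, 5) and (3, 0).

With u = (3, 5), v = (3, 0):
u·v = 3·3 + 5·0 = 9 + 0 = 9.
|u| = √(3² + 5²) = √34, |v| = √(3² + 0²) = √9, so |u||v| = √(34·9) = √306.
cos θ = (u·v)/(|u||v|) = 9/√306 ≈ 0.514496
θ = arccos(0.514496) ≈ 59.04°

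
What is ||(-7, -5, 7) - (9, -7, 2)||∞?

max(|x_i - y_i|) = max(|-7 - 9|, |-5 - (-7)|, |7 - 2|) = max(16, 2, 5) = 16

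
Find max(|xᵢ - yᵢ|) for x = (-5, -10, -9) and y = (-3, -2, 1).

max(|x_i - y_i|) = max(|-5 - (-3)|, |-10 - (-2)|, |-9 - 1|) = max(2, 8, 10) = 10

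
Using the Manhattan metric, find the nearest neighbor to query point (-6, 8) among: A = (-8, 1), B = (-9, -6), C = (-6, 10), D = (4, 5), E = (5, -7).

Distances: d(A) = 9, d(B) = 17, d(C) = 2, d(D) = 13, d(E) = 26. Nearest: C = (-6, 10) with distance 2.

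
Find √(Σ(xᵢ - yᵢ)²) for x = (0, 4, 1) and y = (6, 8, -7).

√(Σ(x_i - y_i)²) = √((0 - 6)² + (4 - 8)² + (1 - (-7))²)
= √((-6)² + (-4)² + 8²) = √(36 + 16 + 64) = √116 ≈ 10.7703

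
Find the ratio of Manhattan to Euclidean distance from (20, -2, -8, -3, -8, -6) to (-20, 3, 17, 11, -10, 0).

L1 = |20 - (-20)| + |-2 - 3| + |-8 - 17| + |-3 - 11| + |-8 - (-10)| + |-6 - 0| = 40 + 5 + 25 + 14 + 2 + 6 = 92
L2 = √(40² + 5² + 25² + 14² + 2² + 6²) = √2486 ≈ 49.8598
L1 ≥ L2 always (equality iff movement is along one axis); L1 > L2 here.
Ratio L1/L2 = 92/√2486 ≈ 1.8452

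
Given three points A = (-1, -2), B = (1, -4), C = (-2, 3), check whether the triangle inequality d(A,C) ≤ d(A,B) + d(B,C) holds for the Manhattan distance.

d(A,B) = 2 + 2 = 4, d(B,C) = 3 + 7 = 10, d(A,C) = 1 + 5 = 6.
d(A,C) = 6 ≤ 4 + 10 = 14. Triangle inequality is satisfied.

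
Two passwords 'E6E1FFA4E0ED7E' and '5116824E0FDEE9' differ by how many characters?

Differing positions: 1, 2, 3, 4, 5, 6, 7, 8, 9, 10, 11, 12, 13, 14. Hamming distance = 14.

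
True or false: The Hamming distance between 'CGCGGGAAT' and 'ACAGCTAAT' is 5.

Differing positions: 1, 2, 3, 5, 6. Hamming distance = 5, so the claim is true.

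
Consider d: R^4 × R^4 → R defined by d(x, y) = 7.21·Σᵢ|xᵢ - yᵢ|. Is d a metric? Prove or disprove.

Yes. The L1 (Manhattan) norm induces a metric on R^4, and multiplying a metric by a positive constant 7.21 > 0 preserves all four axioms: non-negativity (7.21·||x-y|| ≥ 0), identity (7.21·||x-y|| = 0 ⟺ ||x-y|| = 0 ⟺ x = y), symmetry (||x-y|| = ||y-x||), and the triangle inequality (7.21·||x-z|| ≤ 7.21·||x-y|| + 7.21·||y-z||). So d is a metric.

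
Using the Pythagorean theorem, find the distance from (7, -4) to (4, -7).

√(Σ(x_i - y_i)²) = √((7 - 4)² + (-4 - (-7))²)
= √(3² + 3²) = √(9 + 9) = √18 ≈ 4.2426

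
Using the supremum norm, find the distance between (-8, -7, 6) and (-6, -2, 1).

max(|x_i - y_i|) = max(|-8 - (-6)|, |-7 - (-2)|, |6 - 1|) = max(2, 5, 5) = 5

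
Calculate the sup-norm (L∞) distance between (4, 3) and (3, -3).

max(|x_i - y_i|) = max(|4 - 3|, |3 - (-3)|) = max(1, 6) = 6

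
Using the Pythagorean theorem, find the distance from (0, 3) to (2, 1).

√(Σ(x_i - y_i)²) = √((0 - 2)² + (3 - 1)²)
= √((-2)² + 2²) = √(4 + 4) = √8 ≈ 2.8284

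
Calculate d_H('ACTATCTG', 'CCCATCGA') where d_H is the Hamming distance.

Differing positions: 1, 3, 7, 8. Hamming distance = 4.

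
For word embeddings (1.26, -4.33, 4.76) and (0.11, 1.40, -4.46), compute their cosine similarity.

With u = (1.26, -4.33, 4.76), v = (0.11, 1.40, -4.46):
u·v = 1.26·0.11 + (-4.33)·1.4 + 4.76·(-4.46) = 0.1386 + (-6.062) + (-21.2296) = -27.153.
|u| = √(1.26² + (-4.33)² + 4.76²) = √(1.5876 + 18.7489 + 22.6576) = √42.9941, |v| = √(0.11² + 1.4² + (-4.46)²) = √(0.0121 + 1.96 + 19.8916) = √21.8637.
cos θ = (u·v)/(|u||v|) = -27.153/(√42.9941·√21.8637) ≈ -0.8856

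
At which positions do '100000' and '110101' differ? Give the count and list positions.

Differing positions: 2, 4, 6. Hamming distance = 3.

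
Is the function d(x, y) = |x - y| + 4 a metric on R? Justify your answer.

No. d fails identity of indiscernibles (specifically d(x,x) = 0): d(-4, -4) = |-4 - (-4)| + 4 = 0 + 4 = 4 ≠ 0.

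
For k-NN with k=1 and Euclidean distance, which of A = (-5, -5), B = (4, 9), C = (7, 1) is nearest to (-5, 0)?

Distances: d(A) = 5, d(B) ≈ 12.7279, d(C) ≈ 12.0416. Nearest: A = (-5, -5) with distance 5.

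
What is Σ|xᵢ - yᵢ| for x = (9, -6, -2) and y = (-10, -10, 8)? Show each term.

Σ|x_i - y_i| = |9 - (-10)| + |-6 - (-10)| + |-2 - 8| = 19 + 4 + 10 = 33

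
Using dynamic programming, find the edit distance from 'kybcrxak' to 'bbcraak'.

Let D[i][j] be the edit distance between the first i characters of 'kybcrxak' and the first j characters of 'bbcraak', with D[i][0] = i, D[0][j] = j, and D[i][j] = D[i-1][j-1] if the characters match, else 1 + min(D[i-1][j], D[i][j-1], D[i-1][j-1]). Filling the table (rows: prefixes of 'kybcrxak', columns: prefixes of 'bbcraak'):
     ε  b  b  c  r  a  a  k
  ε  0  1  2  3  4  5  6  7
  k  1  1  2  3  4  5  6  6
  y  2  2  2  3  4  5  6  7
  b  3  2  2  3  4  5  6  7
  c  4  3  3  2  3  4  5  6
  r  5  4  4  3  2  3  4  5
  x  6  5  5  4  3  3  4  5
  a  7  6  6  5  4  3  3  4
  k  8  7  7  6  5  4  4  3
The bottom-right entry gives D[8][7] = 3, so no sequence of fewer than 3 edits works. Backtracking through the table gives one optimal edit sequence (3 edits):
  kybcrxak → ybcrxak (del k @1)
  ybcrxak → bbcrxak (sub y→b @1)
  bbcrxak → bbcraak (sub x→a @5)
Edit distance = 3.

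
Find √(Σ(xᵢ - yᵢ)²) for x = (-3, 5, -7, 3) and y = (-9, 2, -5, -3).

√(Σ(x_i - y_i)²) = √((-3 - (-9))² + (5 - 2)² + (-7 - (-5))² + (3 - (-3))²)
= √(6² + 3² + (-2)² + 6²) = √(36 + 9 + 4 + 36) = √85 ≈ 9.2195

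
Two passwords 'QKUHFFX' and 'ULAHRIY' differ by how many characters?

Differing positions: 1, 2, 3, 5, 6, 7. Hamming distance = 6.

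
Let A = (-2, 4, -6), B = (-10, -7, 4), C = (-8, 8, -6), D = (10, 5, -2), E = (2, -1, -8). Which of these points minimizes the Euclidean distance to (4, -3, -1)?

Distances: d(A) ≈ 10.4881, d(B) ≈ 15.3948, d(C) ≈ 17.0294, d(D) ≈ 10.0499, d(E) ≈ 7.5498. Nearest: E = (2, -1, -8) with distance 7.5498.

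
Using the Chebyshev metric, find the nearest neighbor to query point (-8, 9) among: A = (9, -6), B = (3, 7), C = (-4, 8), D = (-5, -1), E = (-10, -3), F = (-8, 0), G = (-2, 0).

Distances: d(A) = 17, d(B) = 11, d(C) = 4, d(D) = 10, d(E) = 12, d(F) = 9, d(G) = 9. Nearest: C = (-4, 8) with distance 4.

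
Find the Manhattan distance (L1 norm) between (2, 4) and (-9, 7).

Σ|x_i - y_i| = |2 - (-9)| + |4 - 7| = 11 + 3 = 14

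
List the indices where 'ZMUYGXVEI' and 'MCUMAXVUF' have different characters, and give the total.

Differing positions: 1, 2, 4, 5, 8, 9. Hamming distance = 6.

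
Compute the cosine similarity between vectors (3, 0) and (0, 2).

With u = (3, 0), v = (0, 2):
u·v = 3·0 + 0·2 = 0 + 0 = 0.
|u| = √(3² + 0²) = √9, |v| = √(0² + 2²) = √4, so |u||v| = √(9·4) = √36 = 6.
cos θ = (u·v)/(|u||v|) = 0/6 = 0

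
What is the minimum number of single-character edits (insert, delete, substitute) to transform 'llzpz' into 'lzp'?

Let D[i][j] be the edit distance between the first i characters of 'llzpz' and the first j characters of 'lzp', with D[i][0] = i, D[0][j] = j, and D[i][j] = D[i-1][j-1] if the characters match, else 1 + min(D[i-1][j], D[i][j-1], D[i-1][j-1]). Filling the table (rows: prefixes of 'llzpz', columns: prefixes of 'lzp'):
     ε  l  z  p
  ε  0  1  2  3
  l  1  0  1  2
  l  2  1  1  2
  z  3  2  1  2
  p  4  3  2  1
  z  5  4  3  2
The bottom-right entry gives D[5][3] = 2, so no sequence of fewer than 2 edits works. Backtracking through the table gives one optimal edit sequence (2 edits):
  llzpz → lzpz (del l @1)
  lzpz → lzp (del z @4)
Edit distance = 2.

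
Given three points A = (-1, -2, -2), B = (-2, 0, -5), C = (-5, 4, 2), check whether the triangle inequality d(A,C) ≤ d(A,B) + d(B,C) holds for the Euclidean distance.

d(A,B) = √(1² + 2² + 3²) = √14 ≈ 3.7417, d(B,C) = √(3² + 4² + 7²) = √74 ≈ 8.6023, d(A,C) = √(4² + 6² + 4²) = √68 ≈ 8.2462.
d(A,C) ≈ 8.2462 ≤ 3.7417 + 8.6023 = 12.344. Triangle inequality is satisfied.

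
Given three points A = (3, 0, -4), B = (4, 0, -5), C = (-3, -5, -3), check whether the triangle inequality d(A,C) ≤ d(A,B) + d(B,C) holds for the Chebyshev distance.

d(A,B) = max(1, 0, 1) = 1, d(B,C) = max(7, 5, 2) = 7, d(A,C) = max(6, 5, 1) = 6.
d(A,C) = 6 ≤ 1 + 7 = 8. Triangle inequality is satisfied.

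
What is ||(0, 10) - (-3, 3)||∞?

max(|x_i - y_i|) = max(|0 - (-3)|, |10 - 3|) = max(3, 7) = 7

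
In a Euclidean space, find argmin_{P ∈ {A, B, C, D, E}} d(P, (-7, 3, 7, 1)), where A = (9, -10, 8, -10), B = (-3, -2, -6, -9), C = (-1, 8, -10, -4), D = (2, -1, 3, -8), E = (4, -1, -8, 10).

Distances: d(A) ≈ 23.388, d(B) ≈ 17.6068, d(C) ≈ 19.3649, d(D) ≈ 13.9284, d(E) ≈ 21.0476. Nearest: D = (2, -1, 3, -8) with distance 13.9284.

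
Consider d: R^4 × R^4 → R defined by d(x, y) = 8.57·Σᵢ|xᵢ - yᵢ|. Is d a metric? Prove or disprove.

Yes. The L1 (Manhattan) norm induces a metric on R^4, and multiplying a metric by a positive constant 8.57 > 0 preserves all four axioms: non-negativity (8.57·||x-y|| ≥ 0), identity (8.57·||x-y|| = 0 ⟺ ||x-y|| = 0 ⟺ x = y), symmetry (||x-y|| = ||y-x||), and the triangle inequality (8.57·||x-z|| ≤ 8.57·||x-y|| + 8.57·||y-z||). So d is a metric.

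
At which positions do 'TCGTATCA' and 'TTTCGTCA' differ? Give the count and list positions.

Differing positions: 2, 3, 4, 5. Hamming distance = 4.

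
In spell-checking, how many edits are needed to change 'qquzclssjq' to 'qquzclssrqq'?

Let D[i][j] be the edit distance between the first i characters of 'qquzclssjq' and the first j characters of 'qquzclssrqq', with D[i][0] = i, D[0][j] = j, and D[i][j] = D[i-1][j-1] if the characters match, else 1 + min(D[i-1][j], D[i][j-1], D[i-1][j-1]). Filling the table (rows: prefixes of 'qquzclssjq', columns: prefixes of 'qquzclssrqq'):
     ε  q  q  u  z  c  l  s  s  r  q  q
  ε  0  1  2  3  4  5  6  7  8  9 10 11
  q  1  0  1  2  3  4  5  6  7  8  9 10
  q  2  1  0  1  2  3  4  5  6  7  8  9
  u  3  2  1  0  1  2  3  4  5  6  7  8
  z  4  3  2  1  0  1  2  3  4  5  6  7
  c  5  4  3  2  1  0  1  2  3  4  5  6
  l  6  5  4  3  2  1  0  1  2  3  4  5
  s  7  6  5  4  3  2  1  0  1  2  3  4
  s  8  7  6  5  4  3  2  1  0  1  2  3
  j  9  8  7  6  5  4  3  2  1  1  2  3
  q 10  9  8  7  6  5  4  3  2  2  1  2
The bottom-right entry gives D[10][11] = 2, so no sequence of fewer than 2 edits works. Backtracking through the table gives one optimal edit sequence (2 edits):
  qquzclssjq → qquzclssrjq (ins r @9)
  qquzclssrjq → qquzclssrqq (sub j→q @10)
Edit distance = 2.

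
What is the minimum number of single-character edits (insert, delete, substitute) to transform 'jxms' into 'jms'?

Let D[i][j] be the edit distance between the first i characters of 'jxms' and the first j characters of 'jms', with D[i][0] = i, D[0][j] = j, and D[i][j] = D[i-1][j-1] if the characters match, else 1 + min(D[i-1][j], D[i][j-1], D[i-1][j-1]). Filling the table (rows: prefixes of 'jxms', columns: prefixes of 'jms'):
     ε  j  m  s
  ε  0  1  2  3
  j  1  0  1  2
  x  2  1  1  2
  m  3  2  1  2
  s  4  3  2  1
The bottom-right entry gives D[4][3] = 1, so no sequence of fewer than 1 edit works. Backtracking through the table gives one optimal edit sequence (1 edit):
  jxms → jms (del x @2)
Edit distance = 1.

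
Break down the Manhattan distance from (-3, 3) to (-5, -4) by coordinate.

Σ|x_i - y_i| = |-3 - (-5)| + |3 - (-4)| = 2 + 7 = 9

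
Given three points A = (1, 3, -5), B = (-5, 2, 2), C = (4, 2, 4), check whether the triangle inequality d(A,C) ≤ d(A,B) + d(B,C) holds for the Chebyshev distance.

d(A,B) = max(6, 1, 7) = 7, d(B,C) = max(9, 0, 2) = 9, d(A,C) = max(3, 1, 9) = 9.
d(A,C) = 9 ≤ 7 + 9 = 16. Triangle inequality is satisfied.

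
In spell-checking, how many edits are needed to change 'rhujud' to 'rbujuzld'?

Let D[i][j] be the edit distance between the first i characters of 'rhujud' and the first j characters of 'rbujuzld', with D[i][0] = i, D[0][j] = j, and D[i][j] = D[i-1][j-1] if the characters match, else 1 + min(D[i-1][j], D[i][j-1], D[i-1][j-1]). Filling the table (rows: prefixes of 'rhujud', columns: prefixes of 'rbujuzld'):
     ε  r  b  u  j  u  z  l  d
  ε  0  1  2  3  4  5  6  7  8
  r  1  0  1  2  3  4  5  6  7
  h  2  1  1  2  3  4  5  6  7
  u  3  2  2  1  2  3  4  5  6
  j  4  3  3  2  1  2  3  4  5
  u  5  4  4  3  2  1  2  3  4
  d  6  5  5  4  3  2  2  3  3
The bottom-right entry gives D[6][8] = 3, so no sequence of fewer than 3 edits works. Backtracking through the table gives one optimal edit sequence (3 edits):
  rhujud → rbujud (sub h→b @2)
  rbujud → rbujuzd (ins z @6)
  rbujuzd → rbujuzld (ins l @7)
Edit distance = 3.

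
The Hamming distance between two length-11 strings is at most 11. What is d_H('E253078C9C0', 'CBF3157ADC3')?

Differing positions: 1, 2, 3, 5, 6, 7, 8, 9, 11. Hamming distance = 9. The maximum possible Hamming distance for length-11 strings is 11, so d_H/11 = 9/11 ≈ 0.8182.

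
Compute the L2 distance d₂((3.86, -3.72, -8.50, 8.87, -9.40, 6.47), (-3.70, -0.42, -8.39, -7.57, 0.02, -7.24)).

√(Σ(x_i - y_i)²) = √((3.86 - (-3.7))² + (-3.72 - (-0.42))² + (-8.5 - (-8.39))² + (8.87 - (-7.57))² + (-9.4 - 0.02)² + (6.47 - (-7.24))²)
= √(7.56² + (-3.3)² + (-0.11)² + 16.44² + (-9.42)² + 13.71²) = √(57.1536 + 10.89 + 0.0121 + 270.2736 + 88.7364 + 187.9641) = √615.0298 ≈ 24.7998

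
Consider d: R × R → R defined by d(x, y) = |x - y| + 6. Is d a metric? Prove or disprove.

No. d fails identity of indiscernibles (specifically d(x,x) = 0): d(3, 3) = |3 - 3| + 6 = 0 + 6 = 6 ≠ 0.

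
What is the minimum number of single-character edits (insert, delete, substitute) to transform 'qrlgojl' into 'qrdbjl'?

Let D[i][j] be the edit distance between the first i characters of 'qrlgojl' and the first j characters of 'qrdbjl', with D[i][0] = i, D[0][j] = j, and D[i][j] = D[i-1][j-1] if the characters match, else 1 + min(D[i-1][j], D[i][j-1], D[i-1][j-1]). Filling the table (rows: prefixes of 'qrlgojl', columns: prefixes of 'qrdbjl'):
     ε  q  r  d  b  j  l
  ε  0  1  2  3  4  5  6
  q  1  0  1  2  3  4  5
  r  2  1  0  1  2  3  4
  l  3  2  1  1  2  3  3
  g  4  3  2  2  2  3  4
  o  5  4  3  3  3  3  4
  j  6  5  4  4  4  3  4
  l  7  6  5  5  5  4  3
The bottom-right entry gives D[7][6] = 3, so no sequence of fewer than 3 edits works. Backtracking through the table gives one optimal edit sequence (3 edits):
  qrlgojl → qrgojl (del l @3)
  qrgojl → qrdojl (sub g→d @3)
  qrdojl → qrdbjl (sub o→b @4)
Edit distance = 3.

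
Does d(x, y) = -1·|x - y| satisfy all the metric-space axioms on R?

No. With c = -1 < 0, d fails non-negativity: d(4, 12) = -1·|4 - 12| = -1·8 = -8 < 0.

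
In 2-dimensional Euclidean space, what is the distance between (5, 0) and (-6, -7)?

√(Σ(x_i - y_i)²) = √((5 - (-6))² + (0 - (-7))²)
= √(11² + 7²) = √(121 + 49) = √170 ≈ 13.0384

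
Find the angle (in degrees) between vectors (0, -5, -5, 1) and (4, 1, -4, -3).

With u = (0, -5, -5, 1), v = (4, 1, -4, -3):
u·v = 0·4 + (-5)·1 + (-5)·(-4) + 1·(-3) = 0 + (-5) + 20 + (-3) = 12.
|u| = √(0² + (-5)² + (-5)² + 1²) = √51, |v| = √(4² + 1² + (-4)² + (-3)²) = √42, so |u||v| = √(51·42) = √2142.
cos θ = (u·v)/(|u||v|) = 12/√2142 ≈ 0.259281
θ = arccos(0.259281) ≈ 74.97°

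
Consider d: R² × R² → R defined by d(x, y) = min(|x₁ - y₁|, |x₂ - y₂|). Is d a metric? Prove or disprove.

No. d fails identity of indiscernibles: take x = (3, 0) and y = (3, 9). Then d(x,y) = min(|3 - 3|, |0 - 9|) = min(0, 9) = 0, yet x ≠ y.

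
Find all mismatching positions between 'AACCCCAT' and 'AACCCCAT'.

Differing positions: none. Hamming distance = 0.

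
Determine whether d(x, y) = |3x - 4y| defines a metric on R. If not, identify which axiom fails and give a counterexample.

No. d fails symmetry: d(2, 5) = |3·2 - 4·5| = |-14| = 14, but d(5, 2) = |3·5 - 4·2| = |7| = 7. Since 14 ≠ 7, d(x,y) ≠ d(y,x) in general.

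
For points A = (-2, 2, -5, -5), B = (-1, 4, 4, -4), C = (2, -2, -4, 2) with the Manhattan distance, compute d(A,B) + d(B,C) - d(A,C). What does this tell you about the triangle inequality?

d(A,B) = 1 + 2 + 9 + 1 = 13, d(B,C) = 3 + 6 + 8 + 6 = 23, d(A,C) = 4 + 4 + 1 + 7 = 16.
d(A,B) + d(B,C) - d(A,C) = 13 + 23 - 16 = 36 - 16 = 20. This is ≥ 0, so the triangle inequality holds for these points.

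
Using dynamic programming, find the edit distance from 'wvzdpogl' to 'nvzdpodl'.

Let D[i][j] be the edit distance between the first i characters of 'wvzdpogl' and the first j characters of 'nvzdpodl', with D[i][0] = i, D[0][j] = j, and D[i][j] = D[i-1][j-1] if the characters match, else 1 + min(D[i-1][j], D[i][j-1], D[i-1][j-1]). Filling the table (rows: prefixes of 'wvzdpogl', columns: prefixes of 'nvzdpodl'):
     ε  n  v  z  d  p  o  d  l
  ε  0  1  2  3  4  5  6  7  8
  w  1  1  2  3  4  5  6  7  8
  v  2  2  1  2  3  4  5  6  7
  z  3  3  2  1  2  3  4  5  6
  d  4  4  3  2  1  2  3  4  5
  p  5  5  4  3  2  1  2  3  4
  o  6  6  5  4  3  2  1  2  3
  g  7  7  6  5  4  3  2  2  3
  l  8  8  7  6  5  4  3  3  2
The bottom-right entry gives D[8][8] = 2, so no sequence of fewer than 2 edits works. Backtracking through the table gives one optimal edit sequence (2 edits):
  wvzdpogl → nvzdpogl (sub w→n @1)
  nvzdpogl → nvzdpodl (sub g→d @7)
Edit distance = 2.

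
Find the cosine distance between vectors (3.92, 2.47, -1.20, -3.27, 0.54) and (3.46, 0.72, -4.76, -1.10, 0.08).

With u = (3.92, 2.47, -1.20, -3.27, 0.54), v = (3.46, 0.72, -4.76, -1.10, 0.08):
u·v = 3.92·3.46 + 2.47·0.72 + (-1.2)·(-4.76) + (-3.27)·(-1.1) + 0.54·0.08 = 13.5632 + 1.7784 + 5.712 + 3.597 + 0.0432 = 24.6938.
|u| = √(3.92² + 2.47² + (-1.2)² + (-3.27)² + 0.54²) = √(15.3664 + 6.1009 + 1.44 + 10.6929 + 0.2916) = √33.8918, |v| = √(3.46² + 0.72² + (-4.76)² + (-1.1)² + 0.08²) = √(11.9716 + 0.5184 + 22.6576 + 1.21 + 0.0064) = √36.364.
cos θ = (u·v)/(|u||v|) = 24.6938/(√33.8918·√36.364) ≈ 0.7034
Cosine distance = 1 - cos θ ≈ 1 - 0.7034 = 0.2966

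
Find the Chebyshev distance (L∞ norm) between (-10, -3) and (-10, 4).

max(|x_i - y_i|) = max(|-10 - (-10)|, |-3 - 4|) = max(0, 7) = 7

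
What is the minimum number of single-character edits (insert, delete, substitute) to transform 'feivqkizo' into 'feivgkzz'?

Let D[i][j] be the edit distance between the first i characters of 'feivqkizo' and the first j characters of 'feivgkzz', with D[i][0] = i, D[0][j] = j, and D[i][j] = D[i-1][j-1] if the characters match, else 1 + min(D[i-1][j], D[i][j-1], D[i-1][j-1]). Filling the table (rows: prefixes of 'feivqkizo', columns: prefixes of 'feivgkzz'):
     ε  f  e  i  v  g  k  z  z
  ε  0  1  2  3  4  5  6  7  8
  f  1  0  1  2  3  4  5  6  7
  e  2  1  0  1  2  3  4  5  6
  i  3  2  1  0  1  2  3  4  5
  v  4  3  2  1  0  1  2  3  4
  q  5  4  3  2  1  1  2  3  4
  k  6  5  4  3  2  2  1  2  3
  i  7  6  5  4  3  3  2  2  3
  z  8  7  6  5  4  4  3  2  2
  o  9  8  7  6  5  5  4  3  3
The bottom-right entry gives D[9][8] = 3, so no sequence of fewer than 3 edits works. Backtracking through the table gives one optimal edit sequence (3 edits):
  feivqkizo → feivgkizo (sub q→g @5)
  feivgkizo → feivgkzo (del i @7)
  feivgkzo → feivgkzz (sub o→z @8)
Edit distance = 3.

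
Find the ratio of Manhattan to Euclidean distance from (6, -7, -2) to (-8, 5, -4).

L1 = |6 - (-8)| + |-7 - 5| + |-2 - (-4)| = 14 + 12 + 2 = 28
L2 = √(14² + 12² + 2²) = √344 ≈ 18.5472
L1 ≥ L2 always (equality iff movement is along one axis); L1 > L2 here.
Ratio L1/L2 = 28/√344 ≈ 1.5097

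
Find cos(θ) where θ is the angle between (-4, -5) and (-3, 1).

With u = (-4, -5), v = (-3, 1):
u·v = (-4)·(-3) + (-5)·1 = 12 + (-5) = 7.
|u| = √((-4)² + (-5)²) = √41, |v| = √((-3)² + 1²) = √10, so |u||v| = √(41·10) = √410.
cos θ = (u·v)/(|u||v|) = 7/√410 ≈ 0.3457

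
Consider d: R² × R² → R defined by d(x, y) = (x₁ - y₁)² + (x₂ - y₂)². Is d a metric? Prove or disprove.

No. The squared Euclidean distance fails the triangle inequality. Counterexample: x = (0, 0), y = (2, 5), z = (4, 10). d(x,z) = 4² + 10² = 116, but d(x,y) + d(y,z) = (2² + 5²) + (2² + 5²) = 29 + 29 = 58. Since 116 > 58, the triangle inequality is violated. (Note: √d, the ordinary Euclidean distance, IS a metric.)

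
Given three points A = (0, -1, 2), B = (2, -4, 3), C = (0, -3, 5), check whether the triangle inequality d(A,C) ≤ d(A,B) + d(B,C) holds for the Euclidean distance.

d(A,B) = √(2² + 3² + 1²) = √14 ≈ 3.7417, d(B,C) = √(2² + 1² + 2²) = √9 = 3, d(A,C) = √(0² + 2² + 3²) = √13 ≈ 3.6056.
d(A,C) ≈ 3.6056 ≤ 3.7417 + 3 = 6.7417. Triangle inequality is satisfied.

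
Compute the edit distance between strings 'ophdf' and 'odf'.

Let D[i][j] be the edit distance between the first i characters of 'ophdf' and the first j characters of 'odf', with D[i][0] = i, D[0][j] = j, and D[i][j] = D[i-1][j-1] if the characters match, else 1 + min(D[i-1][j], D[i][j-1], D[i-1][j-1]). Filling the table (rows: prefixes of 'ophdf', columns: prefixes of 'odf'):
     ε  o  d  f
  ε  0  1  2  3
  o  1  0  1  2
  p  2  1  1  2
  h  3  2  2  2
  d  4  3  2  3
  f  5  4  3  2
The bottom-right entry gives D[5][3] = 2, so no sequence of fewer than 2 edits works. Backtracking through the table gives one optimal edit sequence (2 edits):
  ophdf → ohdf (del p @2)
  ohdf → odf (del h @2)
Edit distance = 2.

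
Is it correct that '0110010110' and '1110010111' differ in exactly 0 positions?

Differing positions: 1, 10. Hamming distance = 2, so the claim that d_H = 0 is false.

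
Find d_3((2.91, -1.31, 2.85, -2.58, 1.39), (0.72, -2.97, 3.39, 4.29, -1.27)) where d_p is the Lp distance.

(Σ|x_i - y_i|^3)^(1/3) = (|2.91 - 0.72|^3 + |-1.31 - (-2.97)|^3 + |2.85 - 3.39|^3 + |-2.58 - 4.29|^3 + |1.39 - (-1.27)|^3)^(1/3)
= (2.19^3 + 1.66^3 + 0.54^3 + 6.87^3 + 2.66^3)^(1/3) ≈ (10.5035 + 4.5743 + 0.1575 + 324.2427 + 18.8211)^(1/3) = (358.2991)^(1/3) ≈ 7.1026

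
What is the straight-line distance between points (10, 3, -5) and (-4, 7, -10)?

√(Σ(x_i - y_i)²) = √((10 - (-4))² + (3 - 7)² + (-5 - (-10))²)
= √(14² + (-4)² + 5²) = √(196 + 16 + 25) = √237 ≈ 15.3948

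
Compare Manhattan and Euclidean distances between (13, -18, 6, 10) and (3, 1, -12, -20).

L1 = |13 - 3| + |-18 - 1| + |6 - (-12)| + |10 - (-20)| = 10 + 19 + 18 + 30 = 77
L2 = √(10² + 19² + 18² + 30²) = √1685 ≈ 41.0488
L1 ≥ L2 always (equality iff movement is along one axis); L1 > L2 here.
Ratio L1/L2 = 77/√1685 ≈ 1.8758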